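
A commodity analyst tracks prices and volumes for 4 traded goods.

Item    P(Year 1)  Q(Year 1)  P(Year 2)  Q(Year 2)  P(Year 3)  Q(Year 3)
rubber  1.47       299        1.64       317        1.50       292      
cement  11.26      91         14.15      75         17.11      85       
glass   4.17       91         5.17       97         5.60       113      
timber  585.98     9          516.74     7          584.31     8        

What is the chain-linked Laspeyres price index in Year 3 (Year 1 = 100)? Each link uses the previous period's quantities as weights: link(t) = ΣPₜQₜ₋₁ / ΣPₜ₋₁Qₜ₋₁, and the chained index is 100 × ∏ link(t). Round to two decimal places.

108.71

Link Year 1→Year 2:
ΣP(Year 2)Q(Year 1) = 1.64×299 + 14.15×91 + 5.17×91 + 516.74×9 = 490.36 + 1287.65 + 470.47 + 4650.66 = 6899.14
ΣP(Year 1)Q(Year 1) = 1.47×299 + 11.26×91 + 4.17×91 + 585.98×9 = 439.53 + 1024.66 + 379.47 + 5273.82 = 7117.48
link = 6899.14/7117.48 = 0.969323
Link Year 2→Year 3:
ΣP(Year 3)Q(Year 2) = 1.50×317 + 17.11×75 + 5.60×97 + 584.31×7 = 475.5 + 1283.25 + 543.2 + 4090.17 = 6392.12
ΣP(Year 2)Q(Year 2) = 1.64×317 + 14.15×75 + 5.17×97 + 516.74×7 = 519.88 + 1061.25 + 501.49 + 3617.18 = 5699.8
link = 6392.12/5699.8 = 1.121464
Chained index = 100 × 0.969323 × 1.121464 = 108.7061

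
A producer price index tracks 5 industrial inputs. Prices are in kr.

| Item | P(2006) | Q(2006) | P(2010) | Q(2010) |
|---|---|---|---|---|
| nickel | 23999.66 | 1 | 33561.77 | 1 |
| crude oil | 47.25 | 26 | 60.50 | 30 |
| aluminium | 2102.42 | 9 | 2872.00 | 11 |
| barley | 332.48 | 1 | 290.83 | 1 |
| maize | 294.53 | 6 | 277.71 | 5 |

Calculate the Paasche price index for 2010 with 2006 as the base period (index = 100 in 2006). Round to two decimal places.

Paasche price index uses current-period quantities as weights.
ΣP(2010)·Q(2010) = 33561.77×1 + 60.50×30 + 2872.00×11 + 290.83×1 + 277.71×5 = 33561.77 + 1815 + 31592 + 290.83 + 1388.55 = 68648.15
ΣP(2006)·Q(2010) = 23999.66×1 + 47.25×30 + 2102.42×11 + 332.48×1 + 294.53×5 = 23999.66 + 1417.5 + 23126.62 + 332.48 + 1472.65 = 50348.91
Index = 68648.15 / 50348.91 × 100 = 136.3449

136.34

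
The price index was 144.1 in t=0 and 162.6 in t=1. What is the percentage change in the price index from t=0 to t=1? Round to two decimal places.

Change = (162.6 − 144.1) / 144.1 × 100
       = 18.5 / 144.1 × 100 = 12.8383%

12.84%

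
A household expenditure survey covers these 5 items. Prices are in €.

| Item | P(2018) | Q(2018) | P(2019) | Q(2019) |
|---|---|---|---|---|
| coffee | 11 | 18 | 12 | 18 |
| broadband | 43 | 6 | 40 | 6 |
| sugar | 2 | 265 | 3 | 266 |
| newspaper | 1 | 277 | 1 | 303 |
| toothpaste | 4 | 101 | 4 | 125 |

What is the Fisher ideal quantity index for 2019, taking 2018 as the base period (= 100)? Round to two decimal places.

106.95

Laspeyres component (base-period weights):
ΣP(2018)Q(2019) = 11×18 + 43×6 + 2×266 + 1×303 + 4×125 = 198 + 258 + 532 + 303 + 500 = 1791
ΣP(2018)Q(2018) = 11×18 + 43×6 + 2×265 + 1×277 + 4×101 = 198 + 258 + 530 + 277 + 404 = 1667
L = 1791 / 1667 × 100 = 107.4385
Paasche component (current-period weights):
ΣP(2019)Q(2019) = 12×18 + 40×6 + 3×266 + 1×303 + 4×125 = 216 + 240 + 798 + 303 + 500 = 2057
ΣP(2019)Q(2018) = 12×18 + 40×6 + 3×265 + 1×277 + 4×101 = 216 + 240 + 795 + 277 + 404 = 1932
P = 2057 / 1932 × 100 = 106.4700
Fisher = √(L × P) = √(107.4385 × 106.4700) = 106.9531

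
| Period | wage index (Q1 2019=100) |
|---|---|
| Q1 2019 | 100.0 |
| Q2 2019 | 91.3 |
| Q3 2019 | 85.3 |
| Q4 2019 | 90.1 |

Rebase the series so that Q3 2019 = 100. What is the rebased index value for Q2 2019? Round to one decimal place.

107.0

Rebased(Q2 2019) = 91.3 / 85.3 × 100 = 107.0340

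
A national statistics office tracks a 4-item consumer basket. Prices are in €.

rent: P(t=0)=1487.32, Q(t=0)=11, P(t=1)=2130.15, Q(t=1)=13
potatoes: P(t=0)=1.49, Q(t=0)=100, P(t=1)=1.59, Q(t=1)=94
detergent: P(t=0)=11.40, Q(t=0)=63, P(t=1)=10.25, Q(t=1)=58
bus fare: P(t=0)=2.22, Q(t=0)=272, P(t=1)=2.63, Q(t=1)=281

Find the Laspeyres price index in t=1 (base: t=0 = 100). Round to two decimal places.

Laspeyres price index uses base-period quantities as weights.
ΣP(t=1)·Q(t=0) = 2130.15×11 + 1.59×100 + 10.25×63 + 2.63×272 = 23431.65 + 159 + 645.75 + 715.36 = 24951.76
ΣP(t=0)·Q(t=0) = 1487.32×11 + 1.49×100 + 11.40×63 + 2.22×272 = 16360.52 + 149 + 718.2 + 603.84 = 17831.56
Index = 24951.76 / 17831.56 × 100 = 139.9303

139.93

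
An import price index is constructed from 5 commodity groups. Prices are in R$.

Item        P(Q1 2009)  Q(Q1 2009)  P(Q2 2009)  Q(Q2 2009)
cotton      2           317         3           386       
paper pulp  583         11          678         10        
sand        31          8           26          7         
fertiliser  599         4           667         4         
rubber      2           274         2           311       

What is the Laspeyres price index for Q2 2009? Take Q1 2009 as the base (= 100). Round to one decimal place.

115.6

Laspeyres price index uses base-period quantities as weights.
ΣP(Q2 2009)·Q(Q1 2009) = 3×317 + 678×11 + 26×8 + 667×4 + 2×274 = 951 + 7458 + 208 + 2668 + 548 = 11833
ΣP(Q1 2009)·Q(Q1 2009) = 2×317 + 583×11 + 31×8 + 599×4 + 2×274 = 634 + 6413 + 248 + 2396 + 548 = 10239
Index = 11833 / 10239 × 100 = 115.5679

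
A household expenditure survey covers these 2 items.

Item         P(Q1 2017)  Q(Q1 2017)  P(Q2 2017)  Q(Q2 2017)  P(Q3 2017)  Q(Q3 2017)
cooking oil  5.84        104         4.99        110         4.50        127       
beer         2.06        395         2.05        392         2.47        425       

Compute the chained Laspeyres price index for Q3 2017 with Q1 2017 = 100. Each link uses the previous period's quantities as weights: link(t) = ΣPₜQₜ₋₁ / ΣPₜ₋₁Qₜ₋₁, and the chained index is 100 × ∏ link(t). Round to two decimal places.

Link Q1 2017→Q2 2017:
ΣP(Q2 2017)Q(Q1 2017) = 4.99×104 + 2.05×395 = 518.96 + 809.75 = 1328.71
ΣP(Q1 2017)Q(Q1 2017) = 5.84×104 + 2.06×395 = 607.36 + 813.7 = 1421.06
link = 1328.71/1421.06 = 0.935013
Link Q2 2017→Q3 2017:
ΣP(Q3 2017)Q(Q2 2017) = 4.50×110 + 2.47×392 = 495 + 968.24 = 1463.24
ΣP(Q2 2017)Q(Q2 2017) = 4.99×110 + 2.05×392 = 548.9 + 803.6 = 1352.5
link = 1463.24/1352.5 = 1.081878
Chained index = 100 × 0.935013 × 1.081878 = 101.1570

101.16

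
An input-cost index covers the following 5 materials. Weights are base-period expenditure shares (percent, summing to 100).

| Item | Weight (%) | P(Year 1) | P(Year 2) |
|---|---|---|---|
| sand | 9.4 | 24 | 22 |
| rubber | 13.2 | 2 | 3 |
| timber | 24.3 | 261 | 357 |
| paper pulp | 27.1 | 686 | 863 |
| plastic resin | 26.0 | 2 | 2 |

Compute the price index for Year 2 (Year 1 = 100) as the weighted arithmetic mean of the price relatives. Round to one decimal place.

121.7

sand: 9.4 × (22/24) = 9.4 × 0.916667 = 8.6167
rubber: 13.2 × (3/2) = 13.2 × 1.500000 = 19.8000
timber: 24.3 × (357/261) = 24.3 × 1.367816 = 33.2379
paper pulp: 27.1 × (863/686) = 27.1 × 1.258017 = 34.0923
plastic resin: 26.0 × (2/2) = 26.0 × 1.000000 = 26.0000
Index = Σ wᵢ·(p₁ᵢ/p₀ᵢ) = 8.6167 + 19.8000 + 33.2379 + 34.0923 + 26.0000 = 121.7469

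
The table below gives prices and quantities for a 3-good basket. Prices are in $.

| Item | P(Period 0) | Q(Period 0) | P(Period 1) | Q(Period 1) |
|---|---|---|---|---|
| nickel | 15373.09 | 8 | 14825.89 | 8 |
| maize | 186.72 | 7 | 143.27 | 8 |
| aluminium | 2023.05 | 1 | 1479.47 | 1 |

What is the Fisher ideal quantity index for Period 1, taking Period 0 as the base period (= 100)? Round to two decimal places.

100.13

Laspeyres component (base-period weights):
ΣP(Period 0)Q(Period 1) = 15373.09×8 + 186.72×8 + 2023.05×1 = 122984.72 + 1493.76 + 2023.05 = 126501.53
ΣP(Period 0)Q(Period 0) = 15373.09×8 + 186.72×7 + 2023.05×1 = 122984.72 + 1307.04 + 2023.05 = 126314.81
L = 126501.53 / 126314.81 × 100 = 100.1478
Paasche component (current-period weights):
ΣP(Period 1)Q(Period 1) = 14825.89×8 + 143.27×8 + 1479.47×1 = 118607.12 + 1146.16 + 1479.47 = 121232.75
ΣP(Period 1)Q(Period 0) = 14825.89×8 + 143.27×7 + 1479.47×1 = 118607.12 + 1002.89 + 1479.47 = 121089.48
P = 121232.75 / 121089.48 × 100 = 100.1183
Fisher = √(L × P) = √(100.1478 × 100.1183) = 100.1331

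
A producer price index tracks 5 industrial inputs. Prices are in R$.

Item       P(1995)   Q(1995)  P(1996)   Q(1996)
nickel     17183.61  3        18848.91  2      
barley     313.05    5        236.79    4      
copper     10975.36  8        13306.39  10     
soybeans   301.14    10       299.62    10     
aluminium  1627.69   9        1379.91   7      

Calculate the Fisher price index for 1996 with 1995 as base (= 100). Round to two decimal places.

114.32

Laspeyres component (base-period weights):
ΣP(1996)Q(1995) = 18848.91×3 + 236.79×5 + 13306.39×8 + 299.62×10 + 1379.91×9 = 56546.73 + 1183.95 + 106451.12 + 2996.2 + 12419.19 = 179597.19
ΣP(1995)Q(1995) = 17183.61×3 + 313.05×5 + 10975.36×8 + 301.14×10 + 1627.69×9 = 51550.83 + 1565.25 + 87802.88 + 3011.4 + 14649.21 = 158579.57
L = 179597.19 / 158579.57 × 100 = 113.2537
Paasche component (current-period weights):
ΣP(1996)Q(1996) = 18848.91×2 + 236.79×4 + 13306.39×10 + 299.62×10 + 1379.91×7 = 37697.82 + 947.16 + 133063.9 + 2996.2 + 9659.37 = 184364.45
ΣP(1995)Q(1996) = 17183.61×2 + 313.05×4 + 10975.36×10 + 301.14×10 + 1627.69×7 = 34367.22 + 1252.2 + 109753.6 + 3011.4 + 11393.83 = 159778.25
P = 184364.45 / 159778.25 × 100 = 115.3877
Fisher = √(L × P) = √(113.2537 × 115.3877) = 114.3157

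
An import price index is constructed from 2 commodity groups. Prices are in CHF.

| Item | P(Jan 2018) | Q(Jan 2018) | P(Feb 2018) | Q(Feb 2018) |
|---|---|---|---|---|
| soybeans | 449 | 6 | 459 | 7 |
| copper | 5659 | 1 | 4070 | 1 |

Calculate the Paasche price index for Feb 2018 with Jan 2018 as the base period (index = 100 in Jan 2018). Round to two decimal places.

82.74

Paasche price index uses current-period quantities as weights.
ΣP(Feb 2018)·Q(Feb 2018) = 459×7 + 4070×1 = 3213 + 4070 = 7283
ΣP(Jan 2018)·Q(Feb 2018) = 449×7 + 5659×1 = 3143 + 5659 = 8802
Index = 7283 / 8802 × 100 = 82.7426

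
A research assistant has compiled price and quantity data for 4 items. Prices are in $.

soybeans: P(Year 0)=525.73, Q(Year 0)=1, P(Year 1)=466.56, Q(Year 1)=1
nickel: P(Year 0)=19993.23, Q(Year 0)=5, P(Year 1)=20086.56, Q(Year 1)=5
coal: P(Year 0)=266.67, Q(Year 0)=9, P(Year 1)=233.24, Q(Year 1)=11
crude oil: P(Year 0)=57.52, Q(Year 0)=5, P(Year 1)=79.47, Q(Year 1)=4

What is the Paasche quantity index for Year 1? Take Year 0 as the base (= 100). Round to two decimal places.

Paasche quantity index uses current-period prices as weights.
ΣP(Year 1)·Q(Year 1) = 466.56×1 + 20086.56×5 + 233.24×11 + 79.47×4 = 466.56 + 100432.8 + 2565.64 + 317.88 = 103782.88
ΣP(Year 1)·Q(Year 0) = 466.56×1 + 20086.56×5 + 233.24×9 + 79.47×5 = 466.56 + 100432.8 + 2099.16 + 397.35 = 103395.87
Index = 103782.88 / 103395.87 × 100 = 100.3743

100.37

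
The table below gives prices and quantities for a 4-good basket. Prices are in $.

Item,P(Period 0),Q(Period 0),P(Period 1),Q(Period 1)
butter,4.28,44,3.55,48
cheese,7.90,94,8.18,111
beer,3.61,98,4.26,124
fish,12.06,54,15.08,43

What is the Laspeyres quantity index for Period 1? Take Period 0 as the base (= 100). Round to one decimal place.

105.8

Laspeyres quantity index uses base-period prices as weights.
ΣP(Period 0)·Q(Period 1) = 4.28×48 + 7.90×111 + 3.61×124 + 12.06×43 = 205.44 + 876.9 + 447.64 + 518.58 = 2048.56
ΣP(Period 0)·Q(Period 0) = 4.28×44 + 7.90×94 + 3.61×98 + 12.06×54 = 188.32 + 742.6 + 353.78 + 651.24 = 1935.94
Index = 2048.56 / 1935.94 × 100 = 105.8173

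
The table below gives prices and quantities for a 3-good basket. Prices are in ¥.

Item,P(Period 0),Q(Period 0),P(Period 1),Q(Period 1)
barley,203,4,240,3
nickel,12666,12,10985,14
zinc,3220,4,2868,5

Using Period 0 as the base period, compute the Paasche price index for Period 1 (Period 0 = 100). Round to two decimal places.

87.02

Paasche price index uses current-period quantities as weights.
ΣP(Period 1)·Q(Period 1) = 240×3 + 10985×14 + 2868×5 = 720 + 153790 + 14340 = 168850
ΣP(Period 0)·Q(Period 1) = 203×3 + 12666×14 + 3220×5 = 609 + 177324 + 16100 = 194033
Index = 168850 / 194033 × 100 = 87.0213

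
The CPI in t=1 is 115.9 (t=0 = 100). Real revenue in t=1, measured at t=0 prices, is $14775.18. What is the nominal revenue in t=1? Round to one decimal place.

Nominal = Real × (Index/100) = 14775.18 × (115.9/100)
        = 14775.18 × 1.159 = 17124.4336

17124.4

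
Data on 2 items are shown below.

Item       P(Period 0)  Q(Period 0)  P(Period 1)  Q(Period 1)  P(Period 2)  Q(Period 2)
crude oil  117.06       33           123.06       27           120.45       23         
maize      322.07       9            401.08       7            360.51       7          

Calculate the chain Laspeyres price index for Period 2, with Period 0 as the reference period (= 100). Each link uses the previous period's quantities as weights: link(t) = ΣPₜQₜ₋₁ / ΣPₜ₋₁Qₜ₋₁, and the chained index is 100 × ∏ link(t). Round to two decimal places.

106.89

Link Period 0→Period 1:
ΣP(Period 1)Q(Period 0) = 123.06×33 + 401.08×9 = 4060.98 + 3609.72 = 7670.7
ΣP(Period 0)Q(Period 0) = 117.06×33 + 322.07×9 = 3862.98 + 2898.63 = 6761.61
link = 7670.7/6761.61 = 1.134449
Link Period 1→Period 2:
ΣP(Period 2)Q(Period 1) = 120.45×27 + 360.51×7 = 3252.15 + 2523.57 = 5775.72
ΣP(Period 1)Q(Period 1) = 123.06×27 + 401.08×7 = 3322.62 + 2807.56 = 6130.18
link = 5775.72/6130.18 = 0.942178
Chained index = 100 × 1.134449 × 0.942178 = 106.8853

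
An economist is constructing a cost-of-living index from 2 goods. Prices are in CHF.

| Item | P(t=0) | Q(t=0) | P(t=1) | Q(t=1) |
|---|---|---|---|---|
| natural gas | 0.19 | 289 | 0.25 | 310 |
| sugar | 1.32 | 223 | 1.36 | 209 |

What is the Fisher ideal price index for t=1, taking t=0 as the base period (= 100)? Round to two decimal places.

107.79

Laspeyres component (base-period weights):
ΣP(t=1)Q(t=0) = 0.25×289 + 1.36×223 = 72.25 + 303.28 = 375.53
ΣP(t=0)Q(t=0) = 0.19×289 + 1.32×223 = 54.91 + 294.36 = 349.27
L = 375.53 / 349.27 × 100 = 107.5185
Paasche component (current-period weights):
ΣP(t=1)Q(t=1) = 0.25×310 + 1.36×209 = 77.5 + 284.24 = 361.74
ΣP(t=0)Q(t=1) = 0.19×310 + 1.32×209 = 58.9 + 275.88 = 334.78
P = 361.74 / 334.78 × 100 = 108.0530
Fisher = √(L × P) = √(107.5185 × 108.0530) = 107.7855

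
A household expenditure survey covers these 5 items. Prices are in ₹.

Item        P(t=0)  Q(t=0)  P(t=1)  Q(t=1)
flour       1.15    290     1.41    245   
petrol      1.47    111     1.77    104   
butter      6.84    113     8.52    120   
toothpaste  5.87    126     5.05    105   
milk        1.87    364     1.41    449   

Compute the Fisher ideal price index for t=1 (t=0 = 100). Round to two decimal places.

100.59

Laspeyres component (base-period weights):
ΣP(t=1)Q(t=0) = 1.41×290 + 1.77×111 + 8.52×113 + 5.05×126 + 1.41×364 = 408.9 + 196.47 + 962.76 + 636.3 + 513.24 = 2717.67
ΣP(t=0)Q(t=0) = 1.15×290 + 1.47×111 + 6.84×113 + 5.87×126 + 1.87×364 = 333.5 + 163.17 + 772.92 + 739.62 + 680.68 = 2689.89
L = 2717.67 / 2689.89 × 100 = 101.0328
Paasche component (current-period weights):
ΣP(t=1)Q(t=1) = 1.41×245 + 1.77×104 + 8.52×120 + 5.05×105 + 1.41×449 = 345.45 + 184.08 + 1022.4 + 530.25 + 633.09 = 2715.27
ΣP(t=0)Q(t=1) = 1.15×245 + 1.47×104 + 6.84×120 + 5.87×105 + 1.87×449 = 281.75 + 152.88 + 820.8 + 616.35 + 839.63 = 2711.41
P = 2715.27 / 2711.41 × 100 = 100.1424
Fisher = √(L × P) = √(101.0328 × 100.1424) = 100.5866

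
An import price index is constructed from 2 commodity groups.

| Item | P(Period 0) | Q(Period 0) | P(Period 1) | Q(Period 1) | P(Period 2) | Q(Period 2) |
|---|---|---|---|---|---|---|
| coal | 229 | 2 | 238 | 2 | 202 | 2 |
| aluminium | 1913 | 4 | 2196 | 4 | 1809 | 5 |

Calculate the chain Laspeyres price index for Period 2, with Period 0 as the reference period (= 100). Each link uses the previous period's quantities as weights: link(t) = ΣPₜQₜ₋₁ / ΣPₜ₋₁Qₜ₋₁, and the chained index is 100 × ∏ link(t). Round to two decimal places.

Link Period 0→Period 1:
ΣP(Period 1)Q(Period 0) = 238×2 + 2196×4 = 476 + 8784 = 9260
ΣP(Period 0)Q(Period 0) = 229×2 + 1913×4 = 458 + 7652 = 8110
link = 9260/8110 = 1.141800
Link Period 1→Period 2:
ΣP(Period 2)Q(Period 1) = 202×2 + 1809×4 = 404 + 7236 = 7640
ΣP(Period 1)Q(Period 1) = 238×2 + 2196×4 = 476 + 8784 = 9260
link = 7640/9260 = 0.825054
Chained index = 100 × 1.141800 × 0.825054 = 94.2047

94.20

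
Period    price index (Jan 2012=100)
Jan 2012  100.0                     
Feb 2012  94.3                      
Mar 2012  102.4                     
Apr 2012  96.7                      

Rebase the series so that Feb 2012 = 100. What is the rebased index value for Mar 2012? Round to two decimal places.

Rebased(Mar 2012) = 102.4 / 94.3 × 100 = 108.5896

108.59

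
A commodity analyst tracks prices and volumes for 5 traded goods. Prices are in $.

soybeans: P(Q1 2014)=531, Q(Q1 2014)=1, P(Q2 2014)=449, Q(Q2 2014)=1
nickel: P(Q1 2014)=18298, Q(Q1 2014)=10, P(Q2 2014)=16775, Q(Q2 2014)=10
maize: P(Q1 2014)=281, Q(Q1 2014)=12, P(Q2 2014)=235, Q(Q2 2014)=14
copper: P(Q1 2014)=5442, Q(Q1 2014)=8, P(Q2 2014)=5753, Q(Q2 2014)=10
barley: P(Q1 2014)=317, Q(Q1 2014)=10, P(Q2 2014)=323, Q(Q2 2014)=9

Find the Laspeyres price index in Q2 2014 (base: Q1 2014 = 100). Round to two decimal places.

94.30

Laspeyres price index uses base-period quantities as weights.
ΣP(Q2 2014)·Q(Q1 2014) = 449×1 + 16775×10 + 235×12 + 5753×8 + 323×10 = 449 + 167750 + 2820 + 46024 + 3230 = 220273
ΣP(Q1 2014)·Q(Q1 2014) = 531×1 + 18298×10 + 281×12 + 5442×8 + 317×10 = 531 + 182980 + 3372 + 43536 + 3170 = 233589
Index = 220273 / 233589 × 100 = 94.2994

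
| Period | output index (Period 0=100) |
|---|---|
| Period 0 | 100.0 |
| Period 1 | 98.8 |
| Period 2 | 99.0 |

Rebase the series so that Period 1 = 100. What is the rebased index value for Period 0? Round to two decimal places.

Rebased(Period 0) = 100.0 / 98.8 × 100 = 101.2146

101.21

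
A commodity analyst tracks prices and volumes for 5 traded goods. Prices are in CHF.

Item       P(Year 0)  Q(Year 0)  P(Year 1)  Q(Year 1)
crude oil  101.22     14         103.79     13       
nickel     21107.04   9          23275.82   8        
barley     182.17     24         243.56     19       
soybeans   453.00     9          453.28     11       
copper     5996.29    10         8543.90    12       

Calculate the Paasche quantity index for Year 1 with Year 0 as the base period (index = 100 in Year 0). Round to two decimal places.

97.84

Paasche quantity index uses current-period prices as weights.
ΣP(Year 1)·Q(Year 1) = 103.79×13 + 23275.82×8 + 243.56×19 + 453.28×11 + 8543.90×12 = 1349.27 + 186206.56 + 4627.64 + 4986.08 + 102526.8 = 299696.35
ΣP(Year 1)·Q(Year 0) = 103.79×14 + 23275.82×9 + 243.56×24 + 453.28×9 + 8543.90×10 = 1453.06 + 209482.38 + 5845.44 + 4079.52 + 85439 = 306299.4
Index = 299696.35 / 306299.4 × 100 = 97.8442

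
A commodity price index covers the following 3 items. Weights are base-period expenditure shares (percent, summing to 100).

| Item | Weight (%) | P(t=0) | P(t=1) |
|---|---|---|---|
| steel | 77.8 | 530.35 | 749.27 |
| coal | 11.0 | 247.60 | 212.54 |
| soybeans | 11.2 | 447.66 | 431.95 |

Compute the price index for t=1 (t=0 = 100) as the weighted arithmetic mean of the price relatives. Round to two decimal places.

steel: 77.8 × (749.27/530.35) = 77.8 × 1.412784 = 109.9146
coal: 11.0 × (212.54/247.60) = 11.0 × 0.858401 = 9.4424
soybeans: 11.2 × (431.95/447.66) = 11.2 × 0.964906 = 10.8070
Index = Σ wᵢ·(p₁ᵢ/p₀ᵢ) = 109.9146 + 9.4424 + 10.8070 = 130.1640

130.16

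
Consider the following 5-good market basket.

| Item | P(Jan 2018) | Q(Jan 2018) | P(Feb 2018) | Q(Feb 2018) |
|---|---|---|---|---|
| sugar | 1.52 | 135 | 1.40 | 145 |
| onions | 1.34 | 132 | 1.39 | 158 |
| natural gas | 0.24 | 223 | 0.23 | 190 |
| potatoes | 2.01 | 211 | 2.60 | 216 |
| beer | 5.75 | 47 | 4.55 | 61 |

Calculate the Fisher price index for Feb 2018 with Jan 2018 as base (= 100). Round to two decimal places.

104.18

Laspeyres component (base-period weights):
ΣP(Feb 2018)Q(Jan 2018) = 1.40×135 + 1.39×132 + 0.23×223 + 2.60×211 + 4.55×47 = 189 + 183.48 + 51.29 + 548.6 + 213.85 = 1186.22
ΣP(Jan 2018)Q(Jan 2018) = 1.52×135 + 1.34×132 + 0.24×223 + 2.01×211 + 5.75×47 = 205.2 + 176.88 + 53.52 + 424.11 + 270.25 = 1129.96
L = 1186.22 / 1129.96 × 100 = 104.9789
Paasche component (current-period weights):
ΣP(Feb 2018)Q(Feb 2018) = 1.40×145 + 1.39×158 + 0.23×190 + 2.60×216 + 4.55×61 = 203 + 219.62 + 43.7 + 561.6 + 277.55 = 1305.47
ΣP(Jan 2018)Q(Feb 2018) = 1.52×145 + 1.34×158 + 0.24×190 + 2.01×216 + 5.75×61 = 220.4 + 211.72 + 45.6 + 434.16 + 350.75 = 1262.63
P = 1305.47 / 1262.63 × 100 = 103.3929
Fisher = √(L × P) = √(104.9789 × 103.3929) = 104.1829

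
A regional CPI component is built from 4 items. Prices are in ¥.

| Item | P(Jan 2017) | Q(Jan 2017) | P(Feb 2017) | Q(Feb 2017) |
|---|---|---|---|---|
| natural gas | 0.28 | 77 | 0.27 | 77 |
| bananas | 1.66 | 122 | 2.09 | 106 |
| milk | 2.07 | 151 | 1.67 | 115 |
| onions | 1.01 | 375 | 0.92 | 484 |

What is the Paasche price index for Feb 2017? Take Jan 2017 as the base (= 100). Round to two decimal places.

Paasche price index uses current-period quantities as weights.
ΣP(Feb 2017)·Q(Feb 2017) = 0.27×77 + 2.09×106 + 1.67×115 + 0.92×484 = 20.79 + 221.54 + 192.05 + 445.28 = 879.66
ΣP(Jan 2017)·Q(Feb 2017) = 0.28×77 + 1.66×106 + 2.07×115 + 1.01×484 = 21.56 + 175.96 + 238.05 + 488.84 = 924.41
Index = 879.66 / 924.41 × 100 = 95.1591

95.16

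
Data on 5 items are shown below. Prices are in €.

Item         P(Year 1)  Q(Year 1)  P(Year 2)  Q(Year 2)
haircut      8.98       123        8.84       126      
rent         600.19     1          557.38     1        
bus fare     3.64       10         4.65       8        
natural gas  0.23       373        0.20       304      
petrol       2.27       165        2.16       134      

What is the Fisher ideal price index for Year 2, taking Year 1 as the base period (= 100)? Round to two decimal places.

Laspeyres component (base-period weights):
ΣP(Year 2)Q(Year 1) = 8.84×123 + 557.38×1 + 4.65×10 + 0.20×373 + 2.16×165 = 1087.32 + 557.38 + 46.5 + 74.6 + 356.4 = 2122.2
ΣP(Year 1)Q(Year 1) = 8.98×123 + 600.19×1 + 3.64×10 + 0.23×373 + 2.27×165 = 1104.54 + 600.19 + 36.4 + 85.79 + 374.55 = 2201.47
L = 2122.2 / 2201.47 × 100 = 96.3992
Paasche component (current-period weights):
ΣP(Year 2)Q(Year 2) = 8.84×126 + 557.38×1 + 4.65×8 + 0.20×304 + 2.16×134 = 1113.84 + 557.38 + 37.2 + 60.8 + 289.44 = 2058.66
ΣP(Year 1)Q(Year 2) = 8.98×126 + 600.19×1 + 3.64×8 + 0.23×304 + 2.27×134 = 1131.48 + 600.19 + 29.12 + 69.92 + 304.18 = 2134.89
P = 2058.66 / 2134.89 × 100 = 96.4293
Fisher = √(L × P) = √(96.3992 × 96.4293) = 96.4143

96.41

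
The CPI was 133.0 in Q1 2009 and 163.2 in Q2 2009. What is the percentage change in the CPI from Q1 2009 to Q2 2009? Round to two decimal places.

22.71%

Change = (163.2 − 133.0) / 133.0 × 100
       = 30.2 / 133.0 × 100 = 22.7068%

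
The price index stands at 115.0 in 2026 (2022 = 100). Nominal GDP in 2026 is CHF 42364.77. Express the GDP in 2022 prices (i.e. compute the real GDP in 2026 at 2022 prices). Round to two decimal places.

36838.93

Real = Nominal ÷ (Index/100) = 42364.77 ÷ (115.0/100)
     = 42364.77 ÷ 1.150 = 36838.9304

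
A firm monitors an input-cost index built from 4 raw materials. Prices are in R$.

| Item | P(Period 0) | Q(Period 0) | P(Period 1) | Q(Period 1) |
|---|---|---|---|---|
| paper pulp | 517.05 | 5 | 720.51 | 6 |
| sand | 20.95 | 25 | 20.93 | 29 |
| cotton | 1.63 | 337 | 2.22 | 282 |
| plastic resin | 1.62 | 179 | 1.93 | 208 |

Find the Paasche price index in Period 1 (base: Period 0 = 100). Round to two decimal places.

Paasche price index uses current-period quantities as weights.
ΣP(Period 1)·Q(Period 1) = 720.51×6 + 20.93×29 + 2.22×282 + 1.93×208 = 4323.06 + 606.97 + 626.04 + 401.44 = 5957.51
ΣP(Period 0)·Q(Period 1) = 517.05×6 + 20.95×29 + 1.63×282 + 1.62×208 = 3102.3 + 607.55 + 459.66 + 336.96 = 4506.47
Index = 5957.51 / 4506.47 × 100 = 132.1990

132.20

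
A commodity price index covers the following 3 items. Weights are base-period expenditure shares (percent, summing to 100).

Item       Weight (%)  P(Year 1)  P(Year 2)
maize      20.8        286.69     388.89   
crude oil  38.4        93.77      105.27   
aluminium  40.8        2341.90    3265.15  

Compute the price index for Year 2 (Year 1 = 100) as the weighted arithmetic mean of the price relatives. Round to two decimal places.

maize: 20.8 × (388.89/286.69) = 20.8 × 1.356483 = 28.2148
crude oil: 38.4 × (105.27/93.77) = 38.4 × 1.122641 = 43.1094
aluminium: 40.8 × (3265.15/2341.90) = 40.8 × 1.394231 = 56.8846
Index = Σ wᵢ·(p₁ᵢ/p₀ᵢ) = 28.2148 + 43.1094 + 56.8846 = 128.2089

128.21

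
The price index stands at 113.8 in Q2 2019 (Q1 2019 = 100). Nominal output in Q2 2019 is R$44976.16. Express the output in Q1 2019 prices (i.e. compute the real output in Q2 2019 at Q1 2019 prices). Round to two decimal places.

Real = Nominal ÷ (Index/100) = 44976.16 ÷ (113.8/100)
     = 44976.16 ÷ 1.138 = 39522.1090

39522.11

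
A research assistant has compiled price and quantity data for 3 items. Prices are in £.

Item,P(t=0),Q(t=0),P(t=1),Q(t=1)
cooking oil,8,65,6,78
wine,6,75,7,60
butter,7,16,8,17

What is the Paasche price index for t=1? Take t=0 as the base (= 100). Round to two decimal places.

92.84

Paasche price index uses current-period quantities as weights.
ΣP(t=1)·Q(t=1) = 6×78 + 7×60 + 8×17 = 468 + 420 + 136 = 1024
ΣP(t=0)·Q(t=1) = 8×78 + 6×60 + 7×17 = 624 + 360 + 119 = 1103
Index = 1024 / 1103 × 100 = 92.8377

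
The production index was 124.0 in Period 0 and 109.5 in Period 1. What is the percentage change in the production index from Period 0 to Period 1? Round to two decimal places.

Change = (109.5 − 124.0) / 124.0 × 100
       = -14.5 / 124.0 × 100 = -11.6935%

-11.69%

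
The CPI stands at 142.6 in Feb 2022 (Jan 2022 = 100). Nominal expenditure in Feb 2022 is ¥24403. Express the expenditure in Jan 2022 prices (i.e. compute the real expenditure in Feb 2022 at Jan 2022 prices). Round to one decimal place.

Real = Nominal ÷ (Index/100) = 24403 ÷ (142.6/100)
     = 24403 ÷ 1.426 = 17112.9032

17112.9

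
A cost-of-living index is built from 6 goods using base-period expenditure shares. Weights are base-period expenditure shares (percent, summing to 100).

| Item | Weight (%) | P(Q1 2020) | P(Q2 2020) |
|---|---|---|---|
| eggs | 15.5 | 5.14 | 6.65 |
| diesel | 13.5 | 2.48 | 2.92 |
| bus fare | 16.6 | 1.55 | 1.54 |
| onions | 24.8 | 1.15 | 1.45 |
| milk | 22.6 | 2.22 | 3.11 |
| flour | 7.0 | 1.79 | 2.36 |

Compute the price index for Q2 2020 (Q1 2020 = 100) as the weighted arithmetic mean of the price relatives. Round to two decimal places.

124.60

eggs: 15.5 × (6.65/5.14) = 15.5 × 1.293774 = 20.0535
diesel: 13.5 × (2.92/2.48) = 13.5 × 1.177419 = 15.8952
bus fare: 16.6 × (1.54/1.55) = 16.6 × 0.993548 = 16.4929
onions: 24.8 × (1.45/1.15) = 24.8 × 1.260870 = 31.2696
milk: 22.6 × (3.11/2.22) = 22.6 × 1.400901 = 31.6604
flour: 7.0 × (2.36/1.79) = 7.0 × 1.318436 = 9.2291
Index = Σ wᵢ·(p₁ᵢ/p₀ᵢ) = 20.0535 + 15.8952 + 16.4929 + 31.2696 + 31.6604 + 9.2291 = 124.6005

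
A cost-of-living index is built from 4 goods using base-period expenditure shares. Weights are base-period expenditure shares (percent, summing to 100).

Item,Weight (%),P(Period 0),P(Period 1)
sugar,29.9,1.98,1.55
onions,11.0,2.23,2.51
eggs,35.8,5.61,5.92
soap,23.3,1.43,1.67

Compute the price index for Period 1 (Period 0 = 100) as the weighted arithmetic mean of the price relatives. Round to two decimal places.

100.78

sugar: 29.9 × (1.55/1.98) = 29.9 × 0.782828 = 23.4066
onions: 11.0 × (2.51/2.23) = 11.0 × 1.125561 = 12.3812
eggs: 35.8 × (5.92/5.61) = 35.8 × 1.055258 = 37.7783
soap: 23.3 × (1.67/1.43) = 23.3 × 1.167832 = 27.2105
Index = Σ wᵢ·(p₁ᵢ/p₀ᵢ) = 23.4066 + 12.3812 + 37.7783 + 27.2105 = 100.7765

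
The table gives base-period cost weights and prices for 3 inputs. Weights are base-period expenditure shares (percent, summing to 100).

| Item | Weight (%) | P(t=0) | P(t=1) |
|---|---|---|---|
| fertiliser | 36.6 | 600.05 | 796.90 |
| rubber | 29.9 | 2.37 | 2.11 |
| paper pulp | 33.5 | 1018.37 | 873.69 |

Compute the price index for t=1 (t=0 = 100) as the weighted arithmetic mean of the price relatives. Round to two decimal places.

fertiliser: 36.6 × (796.90/600.05) = 36.6 × 1.328056 = 48.6068
rubber: 29.9 × (2.11/2.37) = 29.9 × 0.890295 = 26.6198
paper pulp: 33.5 × (873.69/1018.37) = 33.5 × 0.857930 = 28.7406
Index = Σ wᵢ·(p₁ᵢ/p₀ᵢ) = 48.6068 + 26.6198 + 28.7406 = 103.9673

103.97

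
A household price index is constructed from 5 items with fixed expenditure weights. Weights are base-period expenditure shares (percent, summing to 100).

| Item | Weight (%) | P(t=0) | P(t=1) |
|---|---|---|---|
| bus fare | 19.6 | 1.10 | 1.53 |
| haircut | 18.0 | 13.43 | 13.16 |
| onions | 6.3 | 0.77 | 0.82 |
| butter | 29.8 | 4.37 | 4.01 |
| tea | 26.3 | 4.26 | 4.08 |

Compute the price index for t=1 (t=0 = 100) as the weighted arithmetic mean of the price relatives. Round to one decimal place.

104.1

bus fare: 19.6 × (1.53/1.10) = 19.6 × 1.390909 = 27.2618
haircut: 18.0 × (13.16/13.43) = 18.0 × 0.979896 = 17.6381
onions: 6.3 × (0.82/0.77) = 6.3 × 1.064935 = 6.7091
butter: 29.8 × (4.01/4.37) = 29.8 × 0.917620 = 27.3451
tea: 26.3 × (4.08/4.26) = 26.3 × 0.957746 = 25.1887
Index = Σ wᵢ·(p₁ᵢ/p₀ᵢ) = 27.2618 + 17.6381 + 6.7091 + 27.3451 + 25.1887 = 104.1428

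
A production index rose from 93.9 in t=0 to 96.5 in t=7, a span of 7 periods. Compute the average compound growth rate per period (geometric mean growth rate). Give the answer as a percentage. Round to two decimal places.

Growth factor = (96.5/93.9)^(1/7) = (1.027689)^(1/7) = 1.003909
Growth rate = 1.003909 − 1 = 0.003909 = 0.3909%

0.39%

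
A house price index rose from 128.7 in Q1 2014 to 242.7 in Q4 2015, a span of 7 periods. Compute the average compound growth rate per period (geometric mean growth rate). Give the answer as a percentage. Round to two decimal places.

9.49%

Growth factor = (242.7/128.7)^(1/7) = (1.885781)^(1/7) = 1.094853
Growth rate = 1.094853 − 1 = 0.094853 = 9.4853%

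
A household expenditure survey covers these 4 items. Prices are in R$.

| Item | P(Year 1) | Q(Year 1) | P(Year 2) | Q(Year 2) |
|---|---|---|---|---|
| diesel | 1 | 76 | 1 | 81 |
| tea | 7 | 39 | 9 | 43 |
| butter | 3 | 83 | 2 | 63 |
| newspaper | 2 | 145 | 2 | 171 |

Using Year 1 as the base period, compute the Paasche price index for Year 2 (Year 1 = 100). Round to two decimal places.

Paasche price index uses current-period quantities as weights.
ΣP(Year 2)·Q(Year 2) = 1×81 + 9×43 + 2×63 + 2×171 = 81 + 387 + 126 + 342 = 936
ΣP(Year 1)·Q(Year 2) = 1×81 + 7×43 + 3×63 + 2×171 = 81 + 301 + 189 + 342 = 913
Index = 936 / 913 × 100 = 102.5192

102.52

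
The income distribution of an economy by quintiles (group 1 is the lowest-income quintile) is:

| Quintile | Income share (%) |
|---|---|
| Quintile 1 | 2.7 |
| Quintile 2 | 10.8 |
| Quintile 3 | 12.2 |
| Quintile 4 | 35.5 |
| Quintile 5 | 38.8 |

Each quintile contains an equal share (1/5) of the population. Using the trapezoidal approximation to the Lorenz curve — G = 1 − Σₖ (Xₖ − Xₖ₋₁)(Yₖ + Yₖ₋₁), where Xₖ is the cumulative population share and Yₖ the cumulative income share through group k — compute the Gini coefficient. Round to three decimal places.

0.388

Cumulative income shares Yₖ: 0.0270, 0.1350, 0.2570, 0.6120, 1.0000
Σ (Xₖ−Xₖ₋₁)(Yₖ+Yₖ₋₁) = (1/5)(0.0270+0.0000) + (1/5)(0.1350+0.0270) + (1/5)(0.2570+0.1350) + (1/5)(0.6120+0.2570) + (1/5)(1.0000+0.6120)
  = 0.0054 + 0.0324 + 0.0784 + 0.1738 + 0.3224 = 0.6124
G = 1 − 0.6124 = 0.3876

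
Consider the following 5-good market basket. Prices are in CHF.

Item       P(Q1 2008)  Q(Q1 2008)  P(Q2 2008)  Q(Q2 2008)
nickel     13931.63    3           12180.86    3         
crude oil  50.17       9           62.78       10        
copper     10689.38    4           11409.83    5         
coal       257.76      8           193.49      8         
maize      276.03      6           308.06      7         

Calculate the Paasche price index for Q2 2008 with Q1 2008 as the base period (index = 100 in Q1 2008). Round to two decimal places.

98.18

Paasche price index uses current-period quantities as weights.
ΣP(Q2 2008)·Q(Q2 2008) = 12180.86×3 + 62.78×10 + 11409.83×5 + 193.49×8 + 308.06×7 = 36542.58 + 627.8 + 57049.15 + 1547.92 + 2156.42 = 97923.87
ΣP(Q1 2008)·Q(Q2 2008) = 13931.63×3 + 50.17×10 + 10689.38×5 + 257.76×8 + 276.03×7 = 41794.89 + 501.7 + 53446.9 + 2062.08 + 1932.21 = 99737.78
Index = 97923.87 / 99737.78 × 100 = 98.1813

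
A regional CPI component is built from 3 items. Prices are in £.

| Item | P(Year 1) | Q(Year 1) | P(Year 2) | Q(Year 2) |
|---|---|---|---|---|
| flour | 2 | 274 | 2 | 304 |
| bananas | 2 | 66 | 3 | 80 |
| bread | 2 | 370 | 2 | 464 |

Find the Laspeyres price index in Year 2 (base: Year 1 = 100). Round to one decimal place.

Laspeyres price index uses base-period quantities as weights.
ΣP(Year 2)·Q(Year 1) = 2×274 + 3×66 + 2×370 = 548 + 198 + 740 = 1486
ΣP(Year 1)·Q(Year 1) = 2×274 + 2×66 + 2×370 = 548 + 132 + 740 = 1420
Index = 1486 / 1420 × 100 = 104.6479

104.6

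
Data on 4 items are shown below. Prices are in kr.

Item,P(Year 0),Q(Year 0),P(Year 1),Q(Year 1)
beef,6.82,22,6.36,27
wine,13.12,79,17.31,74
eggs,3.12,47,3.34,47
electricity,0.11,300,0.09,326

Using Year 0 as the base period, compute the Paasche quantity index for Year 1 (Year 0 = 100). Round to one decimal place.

96.9

Paasche quantity index uses current-period prices as weights.
ΣP(Year 1)·Q(Year 1) = 6.36×27 + 17.31×74 + 3.34×47 + 0.09×326 = 171.72 + 1280.94 + 156.98 + 29.34 = 1638.98
ΣP(Year 1)·Q(Year 0) = 6.36×22 + 17.31×79 + 3.34×47 + 0.09×300 = 139.92 + 1367.49 + 156.98 + 27 = 1691.39
Index = 1638.98 / 1691.39 × 100 = 96.9014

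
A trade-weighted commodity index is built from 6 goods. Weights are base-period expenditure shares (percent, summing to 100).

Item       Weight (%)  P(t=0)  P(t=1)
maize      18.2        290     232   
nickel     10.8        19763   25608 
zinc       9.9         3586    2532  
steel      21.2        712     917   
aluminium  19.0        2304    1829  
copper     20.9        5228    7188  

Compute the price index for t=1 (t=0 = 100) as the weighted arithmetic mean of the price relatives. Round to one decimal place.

106.7

maize: 18.2 × (232/290) = 18.2 × 0.800000 = 14.5600
nickel: 10.8 × (25608/19763) = 10.8 × 1.295755 = 13.9942
zinc: 9.9 × (2532/3586) = 9.9 × 0.706079 = 6.9902
steel: 21.2 × (917/712) = 21.2 × 1.287921 = 27.3039
aluminium: 19.0 × (1829/2304) = 19.0 × 0.793837 = 15.0829
copper: 20.9 × (7188/5228) = 20.9 × 1.374904 = 28.7355
Index = Σ wᵢ·(p₁ᵢ/p₀ᵢ) = 14.5600 + 13.9942 + 6.9902 + 27.3039 + 15.0829 + 28.7355 = 106.6667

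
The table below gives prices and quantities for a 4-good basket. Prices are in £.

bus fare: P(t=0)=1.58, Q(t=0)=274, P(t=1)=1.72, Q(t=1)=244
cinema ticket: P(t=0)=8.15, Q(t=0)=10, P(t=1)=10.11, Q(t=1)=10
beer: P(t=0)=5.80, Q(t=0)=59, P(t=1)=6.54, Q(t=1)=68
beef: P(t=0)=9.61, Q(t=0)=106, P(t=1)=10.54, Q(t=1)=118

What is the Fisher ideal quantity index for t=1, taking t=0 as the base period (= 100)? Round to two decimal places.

Laspeyres component (base-period weights):
ΣP(t=0)Q(t=1) = 1.58×244 + 8.15×10 + 5.80×68 + 9.61×118 = 385.52 + 81.5 + 394.4 + 1133.98 = 1995.4
ΣP(t=0)Q(t=0) = 1.58×274 + 8.15×10 + 5.80×59 + 9.61×106 = 432.92 + 81.5 + 342.2 + 1018.66 = 1875.28
L = 1995.4 / 1875.28 × 100 = 106.4054
Paasche component (current-period weights):
ΣP(t=1)Q(t=1) = 1.72×244 + 10.11×10 + 6.54×68 + 10.54×118 = 419.68 + 101.1 + 444.72 + 1243.72 = 2209.22
ΣP(t=1)Q(t=0) = 1.72×274 + 10.11×10 + 6.54×59 + 10.54×106 = 471.28 + 101.1 + 385.86 + 1117.24 = 2075.48
P = 2209.22 / 2075.48 × 100 = 106.4438
Fisher = √(L × P) = √(106.4054 × 106.4438) = 106.4246

106.42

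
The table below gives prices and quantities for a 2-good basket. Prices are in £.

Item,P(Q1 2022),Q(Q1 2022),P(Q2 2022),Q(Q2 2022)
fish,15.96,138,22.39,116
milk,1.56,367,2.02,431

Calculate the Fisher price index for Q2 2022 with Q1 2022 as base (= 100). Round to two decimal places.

Laspeyres component (base-period weights):
ΣP(Q2 2022)Q(Q1 2022) = 22.39×138 + 2.02×367 = 3089.82 + 741.34 = 3831.16
ΣP(Q1 2022)Q(Q1 2022) = 15.96×138 + 1.56×367 = 2202.48 + 572.52 = 2775
L = 3831.16 / 2775 × 100 = 138.0598
Paasche component (current-period weights):
ΣP(Q2 2022)Q(Q2 2022) = 22.39×116 + 2.02×431 = 2597.24 + 870.62 = 3467.86
ΣP(Q1 2022)Q(Q2 2022) = 15.96×116 + 1.56×431 = 1851.36 + 672.36 = 2523.72
P = 3467.86 / 2523.72 × 100 = 137.4106
Fisher = √(L × P) = √(138.0598 × 137.4106) = 137.7349

137.73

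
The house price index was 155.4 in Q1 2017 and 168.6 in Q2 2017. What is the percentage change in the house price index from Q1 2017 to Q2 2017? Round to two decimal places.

8.49%

Change = (168.6 − 155.4) / 155.4 × 100
       = 13.2 / 155.4 × 100 = 8.4942%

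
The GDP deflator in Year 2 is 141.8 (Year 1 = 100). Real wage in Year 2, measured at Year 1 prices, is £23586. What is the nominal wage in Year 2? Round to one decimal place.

Nominal = Real × (Index/100) = 23586 × (141.8/100)
        = 23586 × 1.418 = 33444.9480

33444.9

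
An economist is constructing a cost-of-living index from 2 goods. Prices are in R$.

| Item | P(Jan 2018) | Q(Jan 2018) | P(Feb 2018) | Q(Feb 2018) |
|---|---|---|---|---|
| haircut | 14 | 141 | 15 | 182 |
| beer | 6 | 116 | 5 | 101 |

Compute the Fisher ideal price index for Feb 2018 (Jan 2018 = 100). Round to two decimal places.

101.75

Laspeyres component (base-period weights):
ΣP(Feb 2018)Q(Jan 2018) = 15×141 + 5×116 = 2115 + 580 = 2695
ΣP(Jan 2018)Q(Jan 2018) = 14×141 + 6×116 = 1974 + 696 = 2670
L = 2695 / 2670 × 100 = 100.9363
Paasche component (current-period weights):
ΣP(Feb 2018)Q(Feb 2018) = 15×182 + 5×101 = 2730 + 505 = 3235
ΣP(Jan 2018)Q(Feb 2018) = 14×182 + 6×101 = 2548 + 606 = 3154
P = 3235 / 3154 × 100 = 102.5682
Fisher = √(L × P) = √(100.9363 × 102.5682) = 101.7490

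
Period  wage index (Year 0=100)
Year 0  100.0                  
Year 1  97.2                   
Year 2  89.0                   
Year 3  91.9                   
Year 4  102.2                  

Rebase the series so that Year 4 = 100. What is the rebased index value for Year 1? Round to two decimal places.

Rebased(Year 1) = 97.2 / 102.2 × 100 = 95.1076

95.11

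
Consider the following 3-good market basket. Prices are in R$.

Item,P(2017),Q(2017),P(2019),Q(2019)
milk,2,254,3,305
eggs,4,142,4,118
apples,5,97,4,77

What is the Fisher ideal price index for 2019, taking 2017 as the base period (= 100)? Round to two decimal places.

Laspeyres component (base-period weights):
ΣP(2019)Q(2017) = 3×254 + 4×142 + 4×97 = 762 + 568 + 388 = 1718
ΣP(2017)Q(2017) = 2×254 + 4×142 + 5×97 = 508 + 568 + 485 = 1561
L = 1718 / 1561 × 100 = 110.0577
Paasche component (current-period weights):
ΣP(2019)Q(2019) = 3×305 + 4×118 + 4×77 = 915 + 472 + 308 = 1695
ΣP(2017)Q(2019) = 2×305 + 4×118 + 5×77 = 610 + 472 + 385 = 1467
P = 1695 / 1467 × 100 = 115.5419
Fisher = √(L × P) = √(110.0577 × 115.5419) = 112.7665

112.77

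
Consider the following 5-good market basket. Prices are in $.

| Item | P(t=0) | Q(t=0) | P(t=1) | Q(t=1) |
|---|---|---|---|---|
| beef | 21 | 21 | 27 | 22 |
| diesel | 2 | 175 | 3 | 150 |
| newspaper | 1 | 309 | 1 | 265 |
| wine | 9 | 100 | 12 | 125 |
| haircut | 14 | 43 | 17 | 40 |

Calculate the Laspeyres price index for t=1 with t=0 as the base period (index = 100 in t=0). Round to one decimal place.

Laspeyres price index uses base-period quantities as weights.
ΣP(t=1)·Q(t=0) = 27×21 + 3×175 + 1×309 + 12×100 + 17×43 = 567 + 525 + 309 + 1200 + 731 = 3332
ΣP(t=0)·Q(t=0) = 21×21 + 2×175 + 1×309 + 9×100 + 14×43 = 441 + 350 + 309 + 900 + 602 = 2602
Index = 3332 / 2602 × 100 = 128.0553

128.1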